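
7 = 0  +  7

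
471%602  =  471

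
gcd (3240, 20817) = 81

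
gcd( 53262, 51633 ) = 9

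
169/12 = 169/12 = 14.08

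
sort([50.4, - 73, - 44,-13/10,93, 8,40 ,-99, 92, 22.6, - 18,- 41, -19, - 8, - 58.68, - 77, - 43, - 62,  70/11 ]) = [ - 99, - 77 , - 73,  -  62, - 58.68, - 44, - 43, - 41, - 19, - 18,  -  8, - 13/10, 70/11,8, 22.6,40, 50.4,92,93 ]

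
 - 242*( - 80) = 19360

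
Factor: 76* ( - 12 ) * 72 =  - 2^7*3^3 * 19^1  =  - 65664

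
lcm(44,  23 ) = 1012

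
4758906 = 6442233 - 1683327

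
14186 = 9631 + 4555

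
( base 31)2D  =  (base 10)75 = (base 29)2H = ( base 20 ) 3F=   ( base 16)4b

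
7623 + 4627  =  12250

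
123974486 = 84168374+39806112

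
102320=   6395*16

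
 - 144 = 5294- 5438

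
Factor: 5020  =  2^2*5^1*251^1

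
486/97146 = 9/1799=0.01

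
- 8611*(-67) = 576937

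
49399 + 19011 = 68410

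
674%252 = 170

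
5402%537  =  32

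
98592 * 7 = 690144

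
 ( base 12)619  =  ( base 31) SH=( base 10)885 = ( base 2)1101110101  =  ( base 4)31311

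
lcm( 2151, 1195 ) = 10755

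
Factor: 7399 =7^2*151^1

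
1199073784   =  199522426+999551358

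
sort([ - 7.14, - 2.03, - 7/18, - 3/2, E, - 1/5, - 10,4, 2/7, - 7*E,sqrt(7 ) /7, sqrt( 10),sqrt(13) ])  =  [  -  7*E, - 10, - 7.14 , - 2.03, - 3/2, - 7/18, - 1/5,2/7,sqrt(7)/7, E, sqrt( 10 ), sqrt( 13),4] 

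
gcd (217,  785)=1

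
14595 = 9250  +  5345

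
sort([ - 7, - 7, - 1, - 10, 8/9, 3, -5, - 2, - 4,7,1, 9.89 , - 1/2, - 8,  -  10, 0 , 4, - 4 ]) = [ - 10, - 10, - 8,-7,-7, - 5, - 4,-4, - 2, - 1,  -  1/2,0, 8/9, 1, 3,4, 7, 9.89]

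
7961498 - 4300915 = 3660583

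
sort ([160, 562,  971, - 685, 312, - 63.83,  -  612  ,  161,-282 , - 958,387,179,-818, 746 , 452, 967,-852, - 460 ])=[ - 958, - 852,-818, - 685, -612, - 460, -282,- 63.83,160, 161,179, 312,387, 452, 562 , 746,967,971]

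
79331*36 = 2855916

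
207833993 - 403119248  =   - 195285255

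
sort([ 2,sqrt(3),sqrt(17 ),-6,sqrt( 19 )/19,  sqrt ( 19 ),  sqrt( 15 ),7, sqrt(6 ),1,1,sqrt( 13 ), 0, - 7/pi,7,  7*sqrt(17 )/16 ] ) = [  -  6,  -  7/pi,  0,  sqrt (19) /19,1,1,sqrt(3),  7*sqrt(17 ) /16, 2, sqrt( 6 ), sqrt(13),sqrt(15),sqrt( 17 ),sqrt( 19 ), 7,7]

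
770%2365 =770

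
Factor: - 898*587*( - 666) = 2^2*3^2*37^1*449^1*587^1 = 351065916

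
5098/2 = 2549 = 2549.00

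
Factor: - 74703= - 3^1*37^1*673^1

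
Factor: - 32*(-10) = 320 = 2^6*5^1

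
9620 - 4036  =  5584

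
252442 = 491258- 238816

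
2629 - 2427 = 202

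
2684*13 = 34892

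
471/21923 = 471/21923 = 0.02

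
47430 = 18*2635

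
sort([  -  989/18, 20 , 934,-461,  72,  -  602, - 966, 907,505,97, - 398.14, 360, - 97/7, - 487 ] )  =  [ - 966,-602,  -  487,-461,-398.14,  -  989/18,  -  97/7, 20, 72,97,360,505,907, 934 ] 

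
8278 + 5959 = 14237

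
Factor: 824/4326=4/21 = 2^2*3^( - 1 )*7^ ( - 1)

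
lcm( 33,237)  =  2607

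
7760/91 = 85 + 25/91 = 85.27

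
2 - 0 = 2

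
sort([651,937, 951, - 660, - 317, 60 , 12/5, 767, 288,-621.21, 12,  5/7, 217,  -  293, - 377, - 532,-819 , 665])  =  [ -819,-660,-621.21,-532, - 377, - 317,-293, 5/7, 12/5, 12,60,217, 288, 651,665, 767, 937,951 ] 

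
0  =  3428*0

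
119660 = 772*155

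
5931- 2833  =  3098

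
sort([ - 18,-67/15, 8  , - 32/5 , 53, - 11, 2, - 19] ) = [ - 19,- 18 , - 11, - 32/5, - 67/15,2 , 8,53 ] 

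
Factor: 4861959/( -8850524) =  - 2^ ( -2 )*3^1*307^1*5279^1*2212631^( - 1 )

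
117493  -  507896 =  - 390403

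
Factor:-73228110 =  - 2^1*3^1 * 5^1*2440937^1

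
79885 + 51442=131327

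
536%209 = 118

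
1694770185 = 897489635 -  - 797280550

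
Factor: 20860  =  2^2*5^1*7^1 * 149^1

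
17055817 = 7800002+9255815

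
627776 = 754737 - 126961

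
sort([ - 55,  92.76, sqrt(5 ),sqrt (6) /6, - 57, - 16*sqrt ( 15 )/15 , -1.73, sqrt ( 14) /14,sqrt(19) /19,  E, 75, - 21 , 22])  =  [ - 57, - 55, - 21,-16*sqrt( 15)/15,- 1.73,sqrt( 19 ) /19,sqrt(14 ) /14,  sqrt( 6 ) /6,  sqrt( 5),E, 22,75,92.76]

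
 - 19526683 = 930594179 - 950120862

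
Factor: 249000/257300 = 30/31 = 2^1 * 3^1 * 5^1 * 31^ (-1)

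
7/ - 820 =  - 7/820 = - 0.01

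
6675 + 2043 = 8718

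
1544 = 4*386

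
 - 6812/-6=1135 + 1/3 = 1135.33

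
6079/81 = 6079/81 = 75.05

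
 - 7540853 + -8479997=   -  16020850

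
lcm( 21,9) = 63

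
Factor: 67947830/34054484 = 33973915/17027242 = 2^( - 1)*5^1*271^1*659^(-1 )*12919^ (-1)*25073^1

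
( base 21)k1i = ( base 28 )B8B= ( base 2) 10001010011011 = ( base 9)13133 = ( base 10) 8859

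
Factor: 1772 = 2^2*443^1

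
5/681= 5/681 = 0.01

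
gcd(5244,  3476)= 4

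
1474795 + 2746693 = 4221488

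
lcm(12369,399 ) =12369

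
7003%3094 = 815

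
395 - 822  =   -427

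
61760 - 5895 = 55865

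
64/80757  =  64/80757  =  0.00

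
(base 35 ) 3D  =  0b1110110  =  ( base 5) 433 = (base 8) 166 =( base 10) 118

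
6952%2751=1450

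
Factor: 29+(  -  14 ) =3^1*5^1 = 15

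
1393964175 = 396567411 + 997396764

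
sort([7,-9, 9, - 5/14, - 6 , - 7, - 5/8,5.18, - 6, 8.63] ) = [ - 9, - 7, - 6, - 6, -5/8, - 5/14 , 5.18, 7, 8.63, 9]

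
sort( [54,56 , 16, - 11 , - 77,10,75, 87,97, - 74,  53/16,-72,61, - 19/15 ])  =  [- 77, -74, - 72 ,-11, - 19/15,53/16,10, 16,54,56,61,75,87 , 97]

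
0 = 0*65440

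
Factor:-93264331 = -19^1 * 197^1*24917^1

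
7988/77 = 7988/77 = 103.74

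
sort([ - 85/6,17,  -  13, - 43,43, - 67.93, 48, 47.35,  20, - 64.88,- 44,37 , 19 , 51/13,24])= [ - 67.93,-64.88, - 44,-43,-85/6,- 13,  51/13, 17,19,20 , 24,37,43 , 47.35,48 ]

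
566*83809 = 47435894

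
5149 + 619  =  5768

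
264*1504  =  397056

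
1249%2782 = 1249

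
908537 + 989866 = 1898403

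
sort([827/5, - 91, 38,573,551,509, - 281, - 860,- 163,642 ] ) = [-860, - 281, - 163,-91,38 , 827/5 , 509,551, 573, 642] 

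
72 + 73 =145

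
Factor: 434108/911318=217054/455659 = 2^1*41^1*2647^1*455659^( - 1) 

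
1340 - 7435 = - 6095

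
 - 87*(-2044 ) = 177828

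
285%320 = 285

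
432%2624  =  432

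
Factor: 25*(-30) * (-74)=2^2*3^1*5^3*37^1 = 55500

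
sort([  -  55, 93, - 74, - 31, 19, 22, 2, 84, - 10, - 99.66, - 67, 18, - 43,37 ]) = [ - 99.66, - 74, - 67, - 55, - 43, - 31, - 10 , 2, 18,19,22,37, 84, 93] 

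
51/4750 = 51/4750 = 0.01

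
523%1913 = 523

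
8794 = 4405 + 4389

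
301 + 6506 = 6807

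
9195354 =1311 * 7014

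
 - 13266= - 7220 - 6046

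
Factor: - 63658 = - 2^1 * 7^1*4547^1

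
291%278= 13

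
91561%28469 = 6154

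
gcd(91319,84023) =1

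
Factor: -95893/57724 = -2^(-2)*7^2*19^1*103^1*14431^( - 1)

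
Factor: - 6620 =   -  2^2*5^1*331^1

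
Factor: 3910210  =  2^1*5^1*391021^1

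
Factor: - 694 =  - 2^1*347^1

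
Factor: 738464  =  2^5*47^1*491^1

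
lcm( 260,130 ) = 260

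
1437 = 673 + 764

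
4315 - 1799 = 2516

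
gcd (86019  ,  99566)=1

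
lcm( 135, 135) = 135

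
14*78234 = 1095276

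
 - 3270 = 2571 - 5841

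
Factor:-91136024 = - 2^3*7^1*1627429^1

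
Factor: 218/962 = 109/481 = 13^ (-1)*37^( - 1)*109^1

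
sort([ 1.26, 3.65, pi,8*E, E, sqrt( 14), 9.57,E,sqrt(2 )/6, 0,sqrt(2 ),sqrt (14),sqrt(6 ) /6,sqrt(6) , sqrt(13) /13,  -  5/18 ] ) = [ - 5/18,0,sqrt( 2 )/6, sqrt(13 ) /13 , sqrt(6)/6,1.26,sqrt(2), sqrt(6 ),E, E,pi , 3.65,sqrt(14 ),sqrt(14 ), 9.57,8*E] 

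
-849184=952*( - 892 ) 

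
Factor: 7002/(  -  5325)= - 2^1*3^1*5^( - 2 ) * 71^( - 1 ) * 389^1 = - 2334/1775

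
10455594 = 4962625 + 5492969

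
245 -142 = 103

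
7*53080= 371560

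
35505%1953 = 351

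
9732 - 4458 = 5274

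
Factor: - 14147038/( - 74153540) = 2^( - 1)*5^( - 1)*127^1 * 55697^1*3707677^( - 1) = 7073519/37076770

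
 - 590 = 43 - 633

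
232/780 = 58/195 = 0.30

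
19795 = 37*535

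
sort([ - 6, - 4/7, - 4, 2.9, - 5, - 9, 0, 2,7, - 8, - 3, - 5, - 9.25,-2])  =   [ -9.25,  -  9,  -  8, - 6, - 5, - 5, - 4, - 3, - 2, - 4/7, 0,2,2.9, 7 ]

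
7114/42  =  3557/21 =169.38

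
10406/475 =10406/475 = 21.91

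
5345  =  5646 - 301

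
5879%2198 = 1483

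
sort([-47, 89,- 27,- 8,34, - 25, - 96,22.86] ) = [ - 96, - 47,-27, - 25, - 8,  22.86,34, 89 ] 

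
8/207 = 8/207 = 0.04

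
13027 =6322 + 6705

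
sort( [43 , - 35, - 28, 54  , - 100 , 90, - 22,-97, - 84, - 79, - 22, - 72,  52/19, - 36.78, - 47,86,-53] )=[ - 100, - 97, - 84, - 79, - 72,-53, - 47, - 36.78, - 35,-28, - 22,  -  22, 52/19, 43, 54 , 86, 90 ] 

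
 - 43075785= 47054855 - 90130640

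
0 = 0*32076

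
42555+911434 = 953989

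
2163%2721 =2163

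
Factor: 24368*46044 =2^6 *3^2*1279^1 * 1523^1 = 1122000192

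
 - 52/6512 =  - 13/1628 = - 0.01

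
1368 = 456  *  3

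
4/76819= 4/76819 =0.00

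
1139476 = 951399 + 188077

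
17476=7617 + 9859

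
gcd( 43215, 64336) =1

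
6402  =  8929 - 2527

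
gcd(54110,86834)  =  2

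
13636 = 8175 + 5461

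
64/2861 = 64/2861 = 0.02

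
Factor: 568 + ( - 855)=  - 287 = - 7^1*41^1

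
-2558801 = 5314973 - 7873774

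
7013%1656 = 389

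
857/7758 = 857/7758 = 0.11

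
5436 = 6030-594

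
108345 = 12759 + 95586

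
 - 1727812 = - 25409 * 68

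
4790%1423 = 521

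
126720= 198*640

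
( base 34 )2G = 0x54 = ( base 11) 77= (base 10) 84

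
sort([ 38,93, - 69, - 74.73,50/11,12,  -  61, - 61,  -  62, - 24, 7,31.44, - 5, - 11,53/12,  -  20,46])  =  [- 74.73 , - 69,-62,  -  61, - 61, - 24, - 20, - 11, - 5,53/12 , 50/11,7,12, 31.44 , 38, 46, 93]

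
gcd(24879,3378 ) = 3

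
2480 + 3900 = 6380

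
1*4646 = 4646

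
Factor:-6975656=-2^3  *  871957^1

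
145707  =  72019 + 73688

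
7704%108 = 36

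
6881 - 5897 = 984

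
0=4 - 4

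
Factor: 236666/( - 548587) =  - 2^1*13^( - 1)*19^( -1 )*73^1*1621^1* 2221^(-1)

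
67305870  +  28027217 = 95333087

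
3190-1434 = 1756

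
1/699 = 1/699 = 0.00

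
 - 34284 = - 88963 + 54679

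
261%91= 79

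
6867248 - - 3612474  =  10479722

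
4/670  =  2/335 = 0.01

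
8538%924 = 222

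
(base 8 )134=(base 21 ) 48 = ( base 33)2Q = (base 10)92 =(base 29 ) 35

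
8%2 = 0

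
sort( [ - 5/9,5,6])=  [ - 5/9, 5,6 ]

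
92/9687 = 92/9687 = 0.01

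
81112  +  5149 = 86261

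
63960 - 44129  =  19831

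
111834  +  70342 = 182176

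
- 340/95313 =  - 340/95313 = - 0.00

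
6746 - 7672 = - 926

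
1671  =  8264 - 6593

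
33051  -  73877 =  - 40826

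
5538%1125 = 1038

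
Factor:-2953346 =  - 2^1 *11^1*134243^1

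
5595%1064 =275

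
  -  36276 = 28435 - 64711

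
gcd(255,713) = 1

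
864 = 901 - 37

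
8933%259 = 127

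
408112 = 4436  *92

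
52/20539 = 52/20539 = 0.00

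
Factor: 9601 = 9601^1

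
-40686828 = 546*(-74518)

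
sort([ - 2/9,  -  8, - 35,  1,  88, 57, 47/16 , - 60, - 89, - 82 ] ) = [ - 89  ,-82, - 60, - 35, - 8,-2/9, 1, 47/16,  57, 88] 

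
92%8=4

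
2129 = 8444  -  6315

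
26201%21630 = 4571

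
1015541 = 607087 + 408454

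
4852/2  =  2426=2426.00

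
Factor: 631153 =631153^1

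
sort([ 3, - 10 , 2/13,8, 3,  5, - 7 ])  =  [ - 10, - 7,  2/13, 3,  3, 5,  8] 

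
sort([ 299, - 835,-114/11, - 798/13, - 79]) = [ - 835, - 79, - 798/13, - 114/11,299 ]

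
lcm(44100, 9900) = 485100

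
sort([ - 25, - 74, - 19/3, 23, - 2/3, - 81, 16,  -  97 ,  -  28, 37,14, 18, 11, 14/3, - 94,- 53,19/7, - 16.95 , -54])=[ - 97, - 94,-81,  -  74, -54, - 53, - 28, - 25, - 16.95,-19/3, - 2/3,19/7, 14/3 , 11,  14 , 16, 18,23 , 37 ]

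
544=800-256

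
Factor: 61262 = 2^1*30631^1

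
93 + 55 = 148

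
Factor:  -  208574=  -  2^1*104287^1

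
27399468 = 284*96477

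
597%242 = 113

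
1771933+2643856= 4415789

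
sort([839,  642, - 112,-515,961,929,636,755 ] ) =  [  -  515, - 112, 636,642,755 , 839, 929,961] 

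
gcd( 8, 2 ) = 2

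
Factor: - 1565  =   - 5^1 * 313^1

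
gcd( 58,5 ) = 1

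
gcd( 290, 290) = 290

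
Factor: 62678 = 2^1*7^1*11^2*37^1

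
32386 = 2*16193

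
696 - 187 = 509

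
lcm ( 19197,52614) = 1420578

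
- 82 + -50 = -132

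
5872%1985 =1902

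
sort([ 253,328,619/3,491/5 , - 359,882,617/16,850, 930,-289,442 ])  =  [ - 359  ,  -  289,  617/16, 491/5, 619/3, 253,328, 442,  850,882,930 ]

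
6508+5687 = 12195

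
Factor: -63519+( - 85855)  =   - 149374=- 2^1*74687^1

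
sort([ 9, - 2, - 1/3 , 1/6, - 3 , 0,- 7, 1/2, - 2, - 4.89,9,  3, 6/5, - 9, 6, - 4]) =[ - 9,-7, - 4.89,-4, - 3, - 2,-2, - 1/3, 0, 1/6,1/2,6/5,3,6, 9,9 ] 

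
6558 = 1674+4884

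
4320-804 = 3516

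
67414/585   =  67414/585 = 115.24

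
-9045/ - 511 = 9045/511 =17.70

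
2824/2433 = 1 + 391/2433 = 1.16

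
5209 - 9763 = -4554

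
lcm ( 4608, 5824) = 419328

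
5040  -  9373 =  - 4333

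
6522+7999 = 14521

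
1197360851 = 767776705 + 429584146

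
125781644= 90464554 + 35317090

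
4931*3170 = 15631270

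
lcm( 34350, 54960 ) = 274800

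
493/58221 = 493/58221 = 0.01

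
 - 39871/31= - 39871/31=-1286.16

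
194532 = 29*6708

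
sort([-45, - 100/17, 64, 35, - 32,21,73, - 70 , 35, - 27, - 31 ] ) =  [  -  70, - 45,  -  32, - 31, - 27,- 100/17, 21 , 35, 35, 64,  73 ] 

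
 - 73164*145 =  - 10608780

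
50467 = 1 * 50467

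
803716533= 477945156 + 325771377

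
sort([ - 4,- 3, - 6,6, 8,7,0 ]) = [ - 6, - 4, - 3 , 0,6,7,8 ] 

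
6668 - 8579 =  - 1911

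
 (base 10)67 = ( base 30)27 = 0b1000011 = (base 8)103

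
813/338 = 813/338 = 2.41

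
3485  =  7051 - 3566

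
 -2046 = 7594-9640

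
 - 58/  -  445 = 58/445 =0.13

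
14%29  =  14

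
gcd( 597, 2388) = 597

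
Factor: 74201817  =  3^1*31^1*797869^1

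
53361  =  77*693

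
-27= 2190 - 2217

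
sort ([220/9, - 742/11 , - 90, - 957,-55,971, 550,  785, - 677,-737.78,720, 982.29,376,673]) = [ - 957, - 737.78, - 677,  -  90, - 742/11, - 55,  220/9,376 , 550,673,720,785,971,982.29 ] 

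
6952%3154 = 644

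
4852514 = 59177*82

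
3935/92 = 42  +  71/92 = 42.77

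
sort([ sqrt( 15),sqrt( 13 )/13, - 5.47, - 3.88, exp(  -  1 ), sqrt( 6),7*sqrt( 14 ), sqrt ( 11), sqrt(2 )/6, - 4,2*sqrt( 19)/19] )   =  [ - 5.47 ,  -  4,-3.88,  sqrt(2)/6, sqrt(13 )/13,exp(-1), 2* sqrt (19 )/19, sqrt( 6), sqrt( 11),sqrt(15 ), 7*sqrt(14)] 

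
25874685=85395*303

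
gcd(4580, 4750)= 10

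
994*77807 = 77340158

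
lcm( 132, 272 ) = 8976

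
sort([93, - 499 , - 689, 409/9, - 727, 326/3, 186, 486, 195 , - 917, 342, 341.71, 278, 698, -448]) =[ - 917, - 727, - 689, - 499, - 448, 409/9, 93,326/3, 186,195, 278, 341.71, 342, 486, 698]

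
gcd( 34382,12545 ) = 1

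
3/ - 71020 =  - 3/71020 = - 0.00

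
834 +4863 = 5697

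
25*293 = 7325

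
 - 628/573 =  - 628/573 = - 1.10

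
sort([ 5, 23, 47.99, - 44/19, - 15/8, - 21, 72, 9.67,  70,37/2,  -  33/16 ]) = [- 21, - 44/19,  -  33/16, - 15/8, 5 , 9.67, 37/2, 23, 47.99,70,72]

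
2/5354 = 1/2677=0.00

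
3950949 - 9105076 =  - 5154127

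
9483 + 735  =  10218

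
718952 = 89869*8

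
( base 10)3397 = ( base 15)1017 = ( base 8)6505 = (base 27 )4HM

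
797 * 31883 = 25410751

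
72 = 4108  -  4036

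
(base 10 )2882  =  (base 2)101101000010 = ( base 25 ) 4F7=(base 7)11255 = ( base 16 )B42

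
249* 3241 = 807009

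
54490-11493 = 42997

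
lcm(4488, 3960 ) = 67320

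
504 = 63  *8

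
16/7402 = 8/3701=0.00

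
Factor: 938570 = 2^1*5^1*17^1*5521^1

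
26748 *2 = 53496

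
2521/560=4 + 281/560 = 4.50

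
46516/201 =46516/201 = 231.42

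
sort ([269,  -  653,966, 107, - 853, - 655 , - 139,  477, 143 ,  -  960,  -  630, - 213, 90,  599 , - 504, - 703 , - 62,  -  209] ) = [ -960,-853, - 703 ,  -  655 , -653,-630, - 504,  -  213, - 209, - 139,-62,90,  107,143 , 269, 477, 599,966] 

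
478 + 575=1053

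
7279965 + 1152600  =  8432565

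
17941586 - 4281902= 13659684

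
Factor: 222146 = 2^1*31^1*3583^1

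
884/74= 11 + 35/37 = 11.95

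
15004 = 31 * 484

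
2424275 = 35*69265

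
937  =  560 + 377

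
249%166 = 83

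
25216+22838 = 48054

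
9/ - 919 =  - 9/919 = - 0.01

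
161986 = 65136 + 96850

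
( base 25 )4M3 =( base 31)35F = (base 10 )3053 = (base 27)452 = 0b101111101101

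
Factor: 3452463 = 3^4 * 7^1*6089^1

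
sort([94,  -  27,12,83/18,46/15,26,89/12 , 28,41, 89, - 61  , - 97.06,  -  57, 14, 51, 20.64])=[ - 97.06, - 61 , - 57, - 27,46/15, 83/18,89/12,12,14,  20.64, 26, 28, 41 , 51, 89, 94]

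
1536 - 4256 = - 2720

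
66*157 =10362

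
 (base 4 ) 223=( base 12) 37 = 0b101011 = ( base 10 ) 43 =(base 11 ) 3a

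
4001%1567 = 867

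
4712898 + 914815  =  5627713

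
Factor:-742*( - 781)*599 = 347121698 = 2^1*7^1*11^1*53^1*71^1*599^1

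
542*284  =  153928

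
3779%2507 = 1272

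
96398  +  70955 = 167353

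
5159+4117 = 9276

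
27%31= 27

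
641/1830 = 641/1830 = 0.35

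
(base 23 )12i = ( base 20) 19D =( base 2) 1001010001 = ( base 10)593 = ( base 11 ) 49a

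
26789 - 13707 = 13082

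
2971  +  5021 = 7992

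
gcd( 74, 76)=2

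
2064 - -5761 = 7825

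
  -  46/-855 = 46/855 = 0.05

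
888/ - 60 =-15 +1/5 = - 14.80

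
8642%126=74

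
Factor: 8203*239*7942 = 15570426014 = 2^1*11^1*13^1 * 19^2 * 239^1 * 631^1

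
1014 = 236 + 778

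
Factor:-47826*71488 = -3418985088  =  - 2^7 * 3^2*1117^1*2657^1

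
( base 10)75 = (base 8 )113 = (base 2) 1001011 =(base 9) 83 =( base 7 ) 135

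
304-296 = 8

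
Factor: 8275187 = 8275187^1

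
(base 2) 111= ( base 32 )7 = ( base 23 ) 7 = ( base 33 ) 7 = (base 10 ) 7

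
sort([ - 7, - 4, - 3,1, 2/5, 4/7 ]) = [ - 7, - 4 , - 3, 2/5,4/7,1] 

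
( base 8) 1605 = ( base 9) 1211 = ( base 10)901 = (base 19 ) 298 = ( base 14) 485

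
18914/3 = 18914/3 =6304.67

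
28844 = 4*7211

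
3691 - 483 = 3208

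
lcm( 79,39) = 3081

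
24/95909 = 24/95909 = 0.00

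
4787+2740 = 7527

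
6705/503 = 6705/503= 13.33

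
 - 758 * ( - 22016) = 16688128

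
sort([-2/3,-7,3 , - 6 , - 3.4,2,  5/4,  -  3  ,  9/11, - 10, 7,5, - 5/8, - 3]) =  [  -  10,-7, -6,- 3.4,-3, - 3, - 2/3, - 5/8, 9/11,5/4,2,3, 5  ,  7] 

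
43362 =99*438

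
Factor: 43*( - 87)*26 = -2^1*3^1 * 13^1*29^1 * 43^1  =  - 97266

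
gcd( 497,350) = 7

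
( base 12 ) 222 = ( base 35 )8Y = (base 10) 314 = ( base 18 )H8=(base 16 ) 13A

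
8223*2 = 16446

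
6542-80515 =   -  73973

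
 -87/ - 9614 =87/9614=   0.01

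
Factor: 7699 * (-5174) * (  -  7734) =2^2*3^1*13^1*199^1*1289^1*7699^1  =  308080997484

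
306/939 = 102/313=0.33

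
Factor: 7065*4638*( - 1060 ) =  - 34733518200  =  - 2^3*3^3*5^2*53^1*157^1*773^1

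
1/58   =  1/58 = 0.02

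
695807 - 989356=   -  293549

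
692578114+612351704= 1304929818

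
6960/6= 1160 = 1160.00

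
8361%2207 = 1740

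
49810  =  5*9962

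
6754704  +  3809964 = 10564668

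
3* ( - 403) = - 1209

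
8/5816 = 1/727=0.00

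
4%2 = 0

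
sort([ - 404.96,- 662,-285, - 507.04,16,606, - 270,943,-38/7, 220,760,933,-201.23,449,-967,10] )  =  [ - 967,-662, - 507.04,-404.96, - 285,-270, - 201.23,-38/7,10 , 16, 220,449,606, 760, 933,  943] 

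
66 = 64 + 2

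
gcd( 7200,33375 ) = 75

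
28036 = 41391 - 13355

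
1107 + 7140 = 8247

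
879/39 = 293/13 = 22.54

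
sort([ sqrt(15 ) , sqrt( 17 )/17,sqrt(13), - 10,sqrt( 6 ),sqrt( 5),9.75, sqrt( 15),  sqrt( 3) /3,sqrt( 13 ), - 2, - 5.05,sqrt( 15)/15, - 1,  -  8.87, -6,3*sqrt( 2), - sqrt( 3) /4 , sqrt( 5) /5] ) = [ - 10, - 8.87, - 6,- 5.05, - 2, - 1,- sqrt( 3) /4,sqrt( 17 ) /17,sqrt( 15)/15,sqrt( 5 ) /5,sqrt( 3)/3, sqrt( 5 ),sqrt( 6),sqrt( 13),sqrt(13 ), sqrt( 15), sqrt(  15),3 * sqrt (2),9.75]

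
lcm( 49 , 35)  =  245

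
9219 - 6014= 3205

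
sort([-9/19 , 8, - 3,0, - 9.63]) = [-9.63 ,-3 ,-9/19, 0, 8] 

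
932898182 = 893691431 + 39206751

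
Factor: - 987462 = - 2^1*3^2*7^1*17^1*461^1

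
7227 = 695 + 6532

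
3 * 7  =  21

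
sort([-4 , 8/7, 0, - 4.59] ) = [ - 4.59, - 4,0,8/7]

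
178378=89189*2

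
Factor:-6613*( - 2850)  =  18847050 = 2^1*3^1*5^2* 17^1 * 19^1*389^1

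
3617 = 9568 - 5951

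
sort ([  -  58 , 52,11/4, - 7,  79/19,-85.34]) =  [ - 85.34, - 58, - 7,11/4,79/19,  52 ] 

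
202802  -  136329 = 66473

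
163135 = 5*32627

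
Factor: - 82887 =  -3^1 *7^1*3947^1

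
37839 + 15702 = 53541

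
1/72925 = 1/72925 = 0.00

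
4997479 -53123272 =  - 48125793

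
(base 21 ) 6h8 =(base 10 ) 3011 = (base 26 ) 4BL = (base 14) 1151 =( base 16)BC3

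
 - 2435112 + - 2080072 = - 4515184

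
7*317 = 2219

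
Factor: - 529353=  - 3^2*11^1*5347^1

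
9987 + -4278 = 5709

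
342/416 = 171/208 =0.82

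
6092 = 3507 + 2585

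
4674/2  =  2337 = 2337.00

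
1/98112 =1/98112=0.00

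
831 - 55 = 776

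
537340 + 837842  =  1375182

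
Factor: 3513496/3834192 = 439187/479274 = 2^( - 1)*3^( - 1)*7^2*23^( - 2)*151^ ( - 1)*8963^1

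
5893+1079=6972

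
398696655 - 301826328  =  96870327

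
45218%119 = 117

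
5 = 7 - 2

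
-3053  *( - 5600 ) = 17096800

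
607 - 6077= - 5470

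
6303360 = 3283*1920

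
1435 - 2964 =  -  1529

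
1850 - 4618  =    -  2768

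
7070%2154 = 608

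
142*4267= 605914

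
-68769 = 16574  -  85343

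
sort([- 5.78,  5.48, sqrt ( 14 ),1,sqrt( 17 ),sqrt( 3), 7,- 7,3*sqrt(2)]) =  [-7, - 5.78,1, sqrt( 3 ),sqrt (14),sqrt( 17),3*sqrt( 2 ), 5.48,7]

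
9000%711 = 468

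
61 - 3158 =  - 3097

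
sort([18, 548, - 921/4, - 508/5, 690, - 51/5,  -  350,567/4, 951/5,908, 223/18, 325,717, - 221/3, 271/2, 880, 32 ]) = [ - 350, - 921/4, - 508/5 ,-221/3, - 51/5, 223/18 , 18,  32, 271/2, 567/4, 951/5 , 325,  548,690, 717,880, 908 ] 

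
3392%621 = 287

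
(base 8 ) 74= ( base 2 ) 111100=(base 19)33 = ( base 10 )60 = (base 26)28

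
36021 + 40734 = 76755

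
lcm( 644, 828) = 5796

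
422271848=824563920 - 402292072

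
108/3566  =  54/1783 = 0.03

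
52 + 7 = 59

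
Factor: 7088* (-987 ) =-2^4 * 3^1*7^1*  47^1*443^1= - 6995856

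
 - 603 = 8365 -8968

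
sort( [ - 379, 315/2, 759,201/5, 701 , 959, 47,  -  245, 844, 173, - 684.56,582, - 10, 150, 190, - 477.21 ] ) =[ - 684.56, - 477.21, - 379, - 245, - 10,201/5,47, 150,315/2, 173, 190, 582, 701, 759, 844, 959 ]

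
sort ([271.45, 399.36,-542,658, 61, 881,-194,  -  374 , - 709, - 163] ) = [-709,-542, - 374,-194 ,-163,61, 271.45, 399.36, 658,881]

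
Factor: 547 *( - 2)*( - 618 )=2^2*3^1*103^1*547^1= 676092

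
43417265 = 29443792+13973473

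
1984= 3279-1295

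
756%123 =18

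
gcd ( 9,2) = 1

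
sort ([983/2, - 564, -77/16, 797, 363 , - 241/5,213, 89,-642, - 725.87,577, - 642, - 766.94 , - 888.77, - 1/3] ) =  [-888.77,- 766.94, - 725.87, - 642, - 642, - 564, - 241/5, - 77/16, - 1/3, 89,213,363, 983/2,577 , 797]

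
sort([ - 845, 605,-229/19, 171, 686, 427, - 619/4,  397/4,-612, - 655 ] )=[- 845, - 655, - 612,-619/4,-229/19,397/4,171,427, 605, 686] 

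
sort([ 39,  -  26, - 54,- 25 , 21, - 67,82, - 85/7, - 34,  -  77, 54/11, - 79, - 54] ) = [- 79,  -  77, - 67, - 54, - 54, - 34, - 26,- 25 , - 85/7, 54/11,21, 39,82] 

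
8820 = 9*980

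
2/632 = 1/316 = 0.00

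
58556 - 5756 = 52800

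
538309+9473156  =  10011465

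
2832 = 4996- 2164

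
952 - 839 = 113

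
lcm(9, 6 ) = 18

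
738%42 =24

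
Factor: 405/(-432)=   -  2^ ( - 4) *3^1*5^1 = - 15/16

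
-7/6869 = - 1 + 6862/6869 = -0.00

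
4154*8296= 34461584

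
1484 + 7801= 9285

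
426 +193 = 619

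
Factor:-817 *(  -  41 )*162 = 5426514= 2^1*3^4*19^1*41^1*43^1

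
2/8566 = 1/4283=0.00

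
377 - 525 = -148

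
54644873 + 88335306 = 142980179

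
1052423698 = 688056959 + 364366739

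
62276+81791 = 144067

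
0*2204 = 0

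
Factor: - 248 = -2^3*31^1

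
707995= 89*7955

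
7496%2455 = 131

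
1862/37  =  1862/37= 50.32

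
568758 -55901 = 512857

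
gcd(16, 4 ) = 4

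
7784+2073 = 9857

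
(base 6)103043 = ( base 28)ALN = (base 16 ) 2103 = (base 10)8451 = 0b10000100000011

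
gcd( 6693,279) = 3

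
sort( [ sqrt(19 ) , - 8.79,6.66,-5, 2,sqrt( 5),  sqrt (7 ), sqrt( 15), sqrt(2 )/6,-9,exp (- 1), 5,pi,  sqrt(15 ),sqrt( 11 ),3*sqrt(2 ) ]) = [-9, - 8.79 , - 5, sqrt(2 ) /6,exp( -1), 2, sqrt(5), sqrt(7 ),  pi , sqrt(11 ),sqrt( 15 ),sqrt(15),3*sqrt(2),sqrt(19 ),5, 6.66]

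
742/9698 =371/4849=0.08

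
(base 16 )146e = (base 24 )91M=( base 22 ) AHG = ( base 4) 1101232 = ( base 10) 5230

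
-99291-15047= - 114338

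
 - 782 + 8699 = 7917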